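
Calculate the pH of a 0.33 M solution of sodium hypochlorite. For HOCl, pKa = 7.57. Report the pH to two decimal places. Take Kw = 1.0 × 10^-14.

OCl- is the conjugate base of the weak acid HOCl.
Ka = 10^(−7.57) = 2.69 × 10^-8
Kb = Kw/Ka = 1.0×10^-14 / 2.69 × 10^-8 = 3.72 × 10^-7
From the ICE table, Kb = [OH-]²/(0.33 − [OH-]) = 3.72 × 10^-7.
Since Kb ≪ C₀, [OH-] ≈ √(Kb·C₀) = 3.50 × 10^-4 M.
pOH = 3.46, so pH = 14.00 − pOH = 10.54

pH = 10.54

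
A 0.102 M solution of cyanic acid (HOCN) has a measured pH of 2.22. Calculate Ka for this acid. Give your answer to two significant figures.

[H+] = 10^(-2.22) = 6.03 × 10^-3 M
At equilibrium [HA] = 0.102 − 6.03 × 10^-3 = 9.60 × 10^-2 M
Ka = [H+][A-]/[HA] = (6.03 × 10^-3)² / 9.60 × 10^-2 = 3.8 × 10^-4

Ka = 3.8 × 10^-4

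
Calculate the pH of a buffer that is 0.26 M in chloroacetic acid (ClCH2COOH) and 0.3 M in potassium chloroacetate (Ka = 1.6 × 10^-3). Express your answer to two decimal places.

pH = 2.86

pKa = −log(1.6 × 10^-3) = 2.796
Using pH = pKa + log([base]/[acid]) with [base]/[acid] = 0.3/0.26:
pH = 2.796 + (+0.062) = 2.86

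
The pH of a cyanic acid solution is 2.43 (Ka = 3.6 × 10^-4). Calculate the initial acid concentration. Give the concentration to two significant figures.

[H+] = 10^(-2.43) = 3.72 × 10^-3 M = x
Ka = x²/(C₀ − x) ⇒ C₀ = x + x²/Ka
C₀ = 3.72 × 10^-3 + (3.72 × 10^-3)²/(3.6 × 10^-4) = 4.22 × 10^-2 M

C₀ = 4.2 × 10^-2 M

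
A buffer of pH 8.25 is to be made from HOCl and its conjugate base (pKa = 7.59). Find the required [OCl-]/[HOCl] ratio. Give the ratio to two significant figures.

pH = pKa + log(r) ⇒ log(r) = 8.25 − 7.59 = +0.66
r = [OCl-]/[HOCl] = 10^(+0.66) = 4.57

ratio = 4.6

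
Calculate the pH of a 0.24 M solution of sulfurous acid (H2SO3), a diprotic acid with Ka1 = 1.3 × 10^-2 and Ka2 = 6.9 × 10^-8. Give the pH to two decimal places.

Since Ka1 ≫ Ka2, the first ionization dominates [H+].
Ka1 = x²/(0.24 − x) = 1.3 × 10^-2
Solving the quadratic: x = (−Ka1 + √(Ka1² + 4·Ka1·C₀))/2 = 4.97 × 10^-2 M
pH = −log(4.97 × 10^-2) = 1.30

pH = 1.30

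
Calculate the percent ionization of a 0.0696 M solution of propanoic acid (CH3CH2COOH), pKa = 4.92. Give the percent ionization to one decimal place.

1.3%

CH3CH2COOH ⇌ CH3CH2COO- + H+; let x = [H+] at equilibrium.
Ka = 10^(−4.92) = 1.20 × 10^-5
x ≈ √(Ka·C₀) = √(1.20 × 10^-5 × 0.0696) = 9.14 × 10^-4 M
% ionization = x/C₀ × 100% = 9.14 × 10^-4/0.0696 × 100% = 1.3%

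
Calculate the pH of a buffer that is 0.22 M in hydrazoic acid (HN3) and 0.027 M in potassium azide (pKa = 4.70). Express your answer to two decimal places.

pH = 3.79

Henderson–Hasselbalch: pH = pKa + log([N3-]/[HN3]) = 4.70 + log(0.027/0.22)
pH = 4.70 + (-0.911) = 3.79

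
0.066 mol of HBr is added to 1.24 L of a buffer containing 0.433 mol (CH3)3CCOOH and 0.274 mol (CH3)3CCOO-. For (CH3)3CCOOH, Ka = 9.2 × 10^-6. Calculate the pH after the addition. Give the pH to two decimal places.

pH = 4.66

After neutralization: n((CH3)3CCOOH) = 0.499 mol, n((CH3)3CCOO-) = 0.208 mol.
pKa = −log(9.2 × 10^-6) = 5.036
pH = pKa + log([A⁻]/[HA]) = 5.036 + log(0.208/0.499) = 5.036 -0.380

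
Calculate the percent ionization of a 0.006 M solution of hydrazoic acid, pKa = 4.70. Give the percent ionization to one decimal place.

5.6%

HN3 ⇌ N3- + H+; let x = [H+] at equilibrium.
Ka = 10^(−4.70) = 2.00 × 10^-5
Ka = x²/(C₀ − x); solving the quadratic gives x = 3.37 × 10^-4 M.
% ionization = x/C₀ × 100% = 3.37 × 10^-4/0.006 × 100% = 5.6%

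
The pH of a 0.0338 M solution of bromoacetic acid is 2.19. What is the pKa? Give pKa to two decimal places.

pKa = 2.82

[H+] = 10^(-2.19) = 6.46 × 10^-3 M
At equilibrium [HA] = 0.0338 − 6.46 × 10^-3 = 2.73 × 10^-2 M
Ka = [H+][A-]/[HA] = (6.46 × 10^-3)² / 2.73 × 10^-2 = 1.53 × 10^-3
pKa = -log(1.53 × 10^-3) = 2.82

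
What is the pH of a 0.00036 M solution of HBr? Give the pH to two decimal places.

pH = 3.44

HBr is a strong acid and dissociates completely, so [H+] = 0.00036 M.
pH = -log(0.00036) = 3.44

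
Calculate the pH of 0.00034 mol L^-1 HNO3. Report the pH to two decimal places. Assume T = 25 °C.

pH = 3.47

HNO3 is a strong acid and dissociates completely, so [H+] = 0.00034 M.
pH = -log(0.00034) = 3.47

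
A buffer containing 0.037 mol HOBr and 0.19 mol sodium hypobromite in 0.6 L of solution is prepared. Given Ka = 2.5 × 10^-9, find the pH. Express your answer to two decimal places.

pKa = −log(2.5 × 10^-9) = 8.602
Henderson–Hasselbalch: pH = pKa + log([OBr-]/[HOBr]) = 8.602 + log(0.19/0.037)
pH = 8.602 + (+0.711) = 9.31

pH = 9.31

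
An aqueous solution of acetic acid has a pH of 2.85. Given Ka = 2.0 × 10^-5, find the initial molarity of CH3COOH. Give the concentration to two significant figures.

[H+] = 10^(-2.85) = 1.41 × 10^-3 M = x
Ka = x²/(C₀ − x) ⇒ C₀ = x + x²/Ka
C₀ = 1.41 × 10^-3 + (1.41 × 10^-3)²/(2.0 × 10^-5) = 1.01 × 10^-1 M

C₀ = 1.0 × 10^-1 M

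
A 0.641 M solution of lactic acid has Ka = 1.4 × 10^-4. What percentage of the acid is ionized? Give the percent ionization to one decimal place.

1.5%

CH3CH(OH)COOH ⇌ CH3CH(OH)COO- + H+; let x = [H+] at equilibrium.
x ≈ √(Ka·C₀) = √(1.4 × 10^-4 × 0.641) = 9.47 × 10^-3 M
% ionization = x/C₀ × 100% = 9.47 × 10^-3/0.641 × 100% = 1.5%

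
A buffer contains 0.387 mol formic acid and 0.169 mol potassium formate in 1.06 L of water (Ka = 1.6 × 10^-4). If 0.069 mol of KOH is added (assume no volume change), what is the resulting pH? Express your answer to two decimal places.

After neutralization: n(HCOOH) = 0.318 mol, n(HCOO-) = 0.238 mol.
pKa = −log(1.6 × 10^-4) = 3.796
pH = pKa + log([A⁻]/[HA]) = 3.796 + log(0.238/0.318) = 3.796 -0.126

pH = 3.67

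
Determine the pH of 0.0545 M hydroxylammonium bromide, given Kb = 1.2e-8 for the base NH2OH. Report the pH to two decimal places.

NH3OH+ is the conjugate acid of the weak base NH2OH.
Ka = Kw/Kb = 1.0×10^-14 / 1.2 × 10^-8 = 8.33 × 10^-7
From the ICE table, Ka = x²/(0.0545 − x) = 8.33 × 10^-7.
Since Ka ≪ C₀, x ≈ √(Ka·C₀) = 2.13 × 10^-4 M.
Check: 0.39% ionized — well under 5%, approximation valid.
pH = −log(2.13 × 10^-4) = 3.67

pH = 3.67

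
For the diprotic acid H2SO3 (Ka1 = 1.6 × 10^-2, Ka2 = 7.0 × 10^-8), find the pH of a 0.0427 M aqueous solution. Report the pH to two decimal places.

Ka1 ≫ Ka2, so treat the first dissociation as the only significant source of H+.
Ka1 = x²/(0.0427 − x) = 1.6 × 10^-2
Solving the quadratic: x = (−Ka1 + √(Ka1² + 4·Ka1·C₀))/2 = 1.93 × 10^-2 M
pH = −log(1.93 × 10^-2) = 1.71

pH = 1.71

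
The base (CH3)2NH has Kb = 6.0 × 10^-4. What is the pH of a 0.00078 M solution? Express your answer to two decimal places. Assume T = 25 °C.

pH = 10.65

(CH3)2NH + H2O ⇌ (CH3)2NH2+ + OH-
Kb = [OH-]²/(0.00078 − [OH-]) = 6.0 × 10^-4
Here C₀/Kb ≈ 1.3, so the small-[OH-] approximation fails. Use the quadratic:
[OH-] = (−Kb + √(Kb² + 4·Kb·C₀))/2 = 4.47 × 10^-4 M
pOH = −log(4.47 × 10^-4) = 3.35; pH = 14.00 − 3.35 = 10.65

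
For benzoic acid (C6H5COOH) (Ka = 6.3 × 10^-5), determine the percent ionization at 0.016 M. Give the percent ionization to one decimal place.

C6H5COOH ⇌ C6H5COO- + H+; let x = [H+] at equilibrium.
Ka = x²/(C₀ − x); solving the quadratic gives x = 9.73 × 10^-4 M.
% ionization = x/C₀ × 100% = 9.73 × 10^-4/0.016 × 100% = 6.1%

6.1%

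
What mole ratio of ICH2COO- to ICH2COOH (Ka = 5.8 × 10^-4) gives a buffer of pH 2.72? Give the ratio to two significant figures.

pKa = -log(5.8 × 10^-4) = 3.237
pH = pKa + log(r) ⇒ log(r) = 2.72 − 3.237 = -0.517
r = [ICH2COO-]/[ICH2COOH] = 10^(-0.517) = 0.304

ratio = 0.30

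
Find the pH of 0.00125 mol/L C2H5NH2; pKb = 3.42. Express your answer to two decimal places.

C2H5NH2 + H2O ⇌ C2H5NH3+ + OH-
Kb = 10^(−3.42) = 3.80 × 10^-4
From the ICE table, Kb = [OH-]²/(0.00125 − [OH-]) = 3.80 × 10^-4.
[OH-] is not negligible relative to C₀; solve [OH-]² + 0.00038·[OH-] − 4.75e-07 = 0.
[OH-] = (−Kb + √(Kb² + 4·Kb·C₀))/2 = 5.25 × 10^-4 M
pOH = 3.28, so pH = 14.00 − pOH = 10.72

pH = 10.72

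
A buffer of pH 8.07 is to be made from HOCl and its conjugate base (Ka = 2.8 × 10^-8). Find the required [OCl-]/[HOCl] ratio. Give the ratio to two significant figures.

ratio = 3.3

pKa = -log(2.8 × 10^-8) = 7.553
pH = pKa + log(r) ⇒ log(r) = 8.07 − 7.553 = +0.517
r = [OCl-]/[HOCl] = 10^(+0.517) = 3.29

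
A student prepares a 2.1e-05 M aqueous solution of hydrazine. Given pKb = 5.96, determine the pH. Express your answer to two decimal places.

pH = 8.63

N2H4 + H2O ⇌ N2H5+ + OH-
Kb = 10^(−5.96) = 1.10 × 10^-6
From the ICE table, Kb = [OH-]²/(2.1e-05 − [OH-]) = 1.10 × 10^-6.
[OH-] is not negligible relative to C₀; solve [OH-]² + 1.1e-06·[OH-] − 2.31e-11 = 0.
[OH-] = (−Kb + √(Kb² + 4·Kb·C₀))/2 = 4.29 × 10^-6 M
pOH = 5.37, so pH = 14.00 − pOH = 8.63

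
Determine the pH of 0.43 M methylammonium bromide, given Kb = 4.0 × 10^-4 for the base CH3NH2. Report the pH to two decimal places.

CH3NH3+ is the conjugate acid of the weak base CH3NH2.
Ka = Kw/Kb = 1.0×10^-14 / 4.0 × 10^-4 = 2.50 × 10^-11
Let x = [H+] at equilibrium. Ka = x²/(0.43 − x).
Since Ka ≪ C₀, x ≈ √(Ka·C₀) = 3.28 × 10^-6 M.
(x/C₀ = 0.00076% < 5%, so the approximation holds.)
pH = −log[H+] = −log(3.28 × 10^-6) = 5.48

pH = 5.48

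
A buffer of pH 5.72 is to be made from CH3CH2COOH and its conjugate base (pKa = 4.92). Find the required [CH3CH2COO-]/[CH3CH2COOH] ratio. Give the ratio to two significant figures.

ratio = 6.3

pH = pKa + log(r) ⇒ log(r) = 5.72 − 4.92 = +0.80
r = [CH3CH2COO-]/[CH3CH2COOH] = 10^(+0.80) = 6.31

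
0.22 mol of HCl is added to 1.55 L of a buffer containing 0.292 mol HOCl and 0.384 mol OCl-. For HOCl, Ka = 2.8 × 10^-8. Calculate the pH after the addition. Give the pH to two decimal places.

After neutralization: n(HOCl) = 0.512 mol, n(OCl-) = 0.164 mol.
pKa = −log(2.8 × 10^-8) = 7.553
Henderson–Hasselbalch with mole ratio 0.164/0.512: pH = 7.553 + (-0.494)

pH = 7.06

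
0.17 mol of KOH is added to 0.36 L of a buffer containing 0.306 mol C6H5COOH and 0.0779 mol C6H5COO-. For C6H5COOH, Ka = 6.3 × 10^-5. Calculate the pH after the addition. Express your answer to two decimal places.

pH = 4.46

After neutralization: n(C6H5COOH) = 0.136 mol, n(C6H5COO-) = 0.248 mol.
pKa = −log(6.3 × 10^-5) = 4.201
pH = pKa + log([A⁻]/[HA]) = 4.201 + log(0.248/0.136) = 4.201 +0.261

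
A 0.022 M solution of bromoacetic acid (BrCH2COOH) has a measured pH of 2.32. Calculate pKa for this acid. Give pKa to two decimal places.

[H+] = 10^(-2.32) = 4.79 × 10^-3 M
At equilibrium [HA] = 0.022 − 4.79 × 10^-3 = 1.72 × 10^-2 M
Ka = [H+][A-]/[HA] = (4.79 × 10^-3)² / 1.72 × 10^-2 = 1.33 × 10^-3
pKa = -log(1.33 × 10^-3) = 2.88

pKa = 2.88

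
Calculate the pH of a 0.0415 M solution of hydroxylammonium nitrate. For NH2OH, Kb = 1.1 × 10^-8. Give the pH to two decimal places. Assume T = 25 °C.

NH3OH+ is the conjugate acid of the weak base NH2OH.
Ka = Kw/Kb = 1.0×10^-14 / 1.1 × 10^-8 = 9.09 × 10^-7
From the ICE table, Ka = [H+]²/(0.0415 − [H+]) = 9.09 × 10^-7.
Since Ka ≪ C₀, [H+] ≈ √(Ka·C₀) = 1.94 × 10^-4 M.
Check: 0.47% ionized — well under 5%, approximation valid.
pH = −log[H+] = −log(1.94 × 10^-4) = 3.71

pH = 3.71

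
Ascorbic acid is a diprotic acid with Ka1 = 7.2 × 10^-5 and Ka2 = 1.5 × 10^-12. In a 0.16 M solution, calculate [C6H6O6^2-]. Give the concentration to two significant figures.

1.5 × 10^-12 M

First ionization gives [H+] ≈ [HC6H6O6-] = 3.39 × 10^-3 M.
Second step: Ka2 = [H+][C6H6O6^2-]/[HC6H6O6-] ≈ [C6H6O6^2-] (since [H+] ≈ [HC6H6O6-]).
So [C6H6O6^2-] ≈ Ka2.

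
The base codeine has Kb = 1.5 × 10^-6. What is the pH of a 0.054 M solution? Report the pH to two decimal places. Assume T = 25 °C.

C18H21NO3 + H2O ⇌ C18H22NO3+ + OH-
From the ICE table, Kb = x²/(0.054 − x) = 1.5 × 10^-6.
Neglecting x in the denominator: x = √(1.5 × 10^-6 × 0.054) = 2.85 × 10^-4 M
Check: 0.53% ionized — well under 5%, approximation valid.
pOH = 3.55, so pH = 14.00 − pOH = 10.45

pH = 10.45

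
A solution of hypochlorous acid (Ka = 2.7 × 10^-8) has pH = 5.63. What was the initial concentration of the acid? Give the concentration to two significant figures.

C₀ = 2.1 × 10^-4 M

[H+] = 10^(-5.63) = 2.34 × 10^-6 M = x
Ka = x²/(C₀ − x) ⇒ C₀ = x + x²/Ka
C₀ = 2.34 × 10^-6 + (2.34 × 10^-6)²/(2.7 × 10^-8) = 2.05 × 10^-4 M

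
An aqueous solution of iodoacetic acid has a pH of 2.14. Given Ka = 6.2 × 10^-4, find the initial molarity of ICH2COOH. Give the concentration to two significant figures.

C₀ = 9.2 × 10^-2 M

[H+] = 10^(-2.14) = 7.24 × 10^-3 M = x
Ka = x²/(C₀ − x) ⇒ C₀ = x + x²/Ka
C₀ = 7.24 × 10^-3 + (7.24 × 10^-3)²/(6.2 × 10^-4) = 9.18 × 10^-2 M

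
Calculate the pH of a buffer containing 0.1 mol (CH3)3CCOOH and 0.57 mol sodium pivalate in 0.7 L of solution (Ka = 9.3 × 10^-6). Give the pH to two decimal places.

pKa = −log(9.3 × 10^-6) = 5.032
Henderson–Hasselbalch: pH = pKa + log([(CH3)3CCOO-]/[(CH3)3CCOOH]) = 5.032 + log(0.57/0.1)
pH = 5.032 + (+0.756) = 5.79

pH = 5.79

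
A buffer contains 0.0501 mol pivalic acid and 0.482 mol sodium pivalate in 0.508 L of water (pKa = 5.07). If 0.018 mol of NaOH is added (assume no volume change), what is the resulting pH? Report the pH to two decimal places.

After neutralization: n((CH3)3CCOOH) = 0.0321 mol, n((CH3)3CCOO-) = 0.5 mol.
pH = pKa + log([A⁻]/[HA]) = 5.07 + log(0.5/0.0321) = 5.07 +1.192

pH = 6.26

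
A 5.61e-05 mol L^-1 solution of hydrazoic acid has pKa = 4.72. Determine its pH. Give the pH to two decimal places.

HN3 ⇌ N3- + H+
Ka = 10^(−4.72) = 1.91 × 10^-5
From the ICE table, Ka = [H+]²/(5.61e-05 − [H+]) = 1.91 × 10^-5.
[H+] is not negligible relative to C₀; solve [H+]² + 1.91e-05·[H+] − 1.07e-09 = 0.
[H+] = (−Ka + √(Ka² + 4·Ka·C₀))/2 = 2.45 × 10^-5 M
pH = −log[H+] = −log(2.45 × 10^-5) = 4.61

pH = 4.61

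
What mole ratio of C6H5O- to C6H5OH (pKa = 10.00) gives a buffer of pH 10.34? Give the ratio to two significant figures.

pH = pKa + log(r) ⇒ log(r) = 10.34 − 10.00 = +0.34
r = [C6H5O-]/[C6H5OH] = 10^(+0.34) = 2.19

ratio = 2.2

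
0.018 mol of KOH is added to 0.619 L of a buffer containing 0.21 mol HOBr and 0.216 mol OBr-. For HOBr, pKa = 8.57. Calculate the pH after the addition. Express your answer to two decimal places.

After neutralization: n(HOBr) = 0.192 mol, n(OBr-) = 0.234 mol.
Henderson–Hasselbalch with mole ratio 0.234/0.192: pH = 8.57 + (+0.086)

pH = 8.66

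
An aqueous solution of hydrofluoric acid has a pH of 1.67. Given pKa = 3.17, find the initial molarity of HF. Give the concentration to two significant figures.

[H+] = 10^(-1.67) = 2.14 × 10^-2 M = x
Ka = 10^(−3.17) = 6.76 × 10^-4
Ka = x²/(C₀ − x) ⇒ C₀ = x + x²/Ka
C₀ = 2.14 × 10^-2 + (2.14 × 10^-2)²/(6.76 × 10^-4) = 6.99 × 10^-1 M

C₀ = 7.0 × 10^-1 M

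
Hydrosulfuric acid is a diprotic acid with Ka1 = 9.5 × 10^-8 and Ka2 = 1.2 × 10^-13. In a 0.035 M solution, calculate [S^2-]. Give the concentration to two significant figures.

First ionization gives [H+] ≈ [HS-] = 5.77 × 10^-5 M.
Second step: Ka2 = [H+][S^2-]/[HS-] ≈ [S^2-] (since [H+] ≈ [HS-]).
So [S^2-] ≈ Ka2.

1.2 × 10^-13 M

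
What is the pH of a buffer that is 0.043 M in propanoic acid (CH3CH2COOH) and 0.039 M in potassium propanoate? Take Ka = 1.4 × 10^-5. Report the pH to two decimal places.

pKa = −log(1.4 × 10^-5) = 4.854
Henderson–Hasselbalch: pH = pKa + log([CH3CH2COO-]/[CH3CH2COOH]) = 4.854 + log(0.039/0.043)
pH = 4.854 + (-0.042) = 4.81

pH = 4.81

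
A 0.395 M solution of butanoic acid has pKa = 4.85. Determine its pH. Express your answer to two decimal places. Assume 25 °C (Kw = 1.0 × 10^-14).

CH3(CH2)2COOH ⇌ CH3(CH2)2COO- + H+
Ka = 10^(−4.85) = 1.41 × 10^-5
From the ICE table, Ka = [H+]²/(0.395 − [H+]) = 1.41 × 10^-5.
Assume [H+] ≪ 0.395: [H+] ≈ √(1.41 × 10^-5 × 0.395) = 2.36 × 10^-3 M
([H+]/C₀ = 0.6% < 5%, so the approximation holds.)
pH = −log[H+] = −log(2.36 × 10^-3) = 2.63

pH = 2.63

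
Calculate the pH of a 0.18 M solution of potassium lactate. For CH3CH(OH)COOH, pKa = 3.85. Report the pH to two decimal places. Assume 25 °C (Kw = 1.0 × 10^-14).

pH = 8.55

CH3CH(OH)COO- is the conjugate base of the weak acid CH3CH(OH)COOH.
Ka = 10^(−3.85) = 1.41 × 10^-4
Kb = Kw/Ka = 1.0×10^-14 / 1.41 × 10^-4 = 7.09 × 10^-11
From the ICE table, Kb = [OH-]²/(0.18 − [OH-]) = 7.09 × 10^-11.
Since Kb ≪ C₀, [OH-] ≈ √(Kb·C₀) = 3.57 × 10^-6 M.
Check: 0.002% ionized — well under 5%, approximation valid.
pOH = 5.45, so pH = 14.00 − pOH = 8.55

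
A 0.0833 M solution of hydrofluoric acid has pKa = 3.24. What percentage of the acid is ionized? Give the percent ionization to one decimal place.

8.0%

HF ⇌ F- + H+; let x = [H+] at equilibrium.
Ka = 10^(−3.24) = 5.75 × 10^-4
Solve x² + 0.000575x − 4.79e-05 = 0 → x = 6.64 × 10^-3 M
% ionization = x/C₀ × 100% = 6.64 × 10^-3/0.0833 × 100% = 8.0%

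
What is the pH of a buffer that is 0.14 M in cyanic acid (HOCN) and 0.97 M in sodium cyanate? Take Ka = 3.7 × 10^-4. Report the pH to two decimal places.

pH = 4.27

pKa = −log(3.7 × 10^-4) = 3.432
pH = pKa + log([A⁻]/[HA]) = 3.432 + log(0.97/0.14)
pH = 3.432 + (+0.841) = 4.27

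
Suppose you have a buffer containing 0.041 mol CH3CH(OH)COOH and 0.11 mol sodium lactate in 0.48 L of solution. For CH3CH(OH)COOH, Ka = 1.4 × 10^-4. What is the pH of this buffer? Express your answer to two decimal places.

pKa = −log(1.4 × 10^-4) = 3.854
Henderson–Hasselbalch: pH = pKa + log([CH3CH(OH)COO-]/[CH3CH(OH)COOH]) = 3.854 + log(0.11/0.041)
pH = 3.854 + (+0.429) = 4.28

pH = 4.28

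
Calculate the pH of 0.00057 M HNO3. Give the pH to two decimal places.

HNO3 is a strong acid and dissociates completely, so [H+] = 0.00057 M.
pH = -log(0.00057) = 3.24

pH = 3.24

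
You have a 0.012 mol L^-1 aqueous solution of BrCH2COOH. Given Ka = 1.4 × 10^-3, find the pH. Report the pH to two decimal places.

pH = 2.46

BrCH2COOH ⇌ BrCH2COO- + H+
From the ICE table, Ka = x²/(0.012 − x) = 1.4 × 10^-3.
x is not negligible relative to C₀; solve x² + 0.0014·x − 1.68e-05 = 0.
x = [−0.0014 + √(0.0014² + 6.72e-05)]/2 = 3.46 × 10^-3 M
pH = −log(3.46 × 10^-3) = 2.46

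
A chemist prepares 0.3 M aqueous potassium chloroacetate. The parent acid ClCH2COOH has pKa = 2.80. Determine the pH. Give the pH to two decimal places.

pH = 8.14

ClCH2COO- is the conjugate base of the weak acid ClCH2COOH.
Ka = 10^(−2.80) = 1.58 × 10^-3
Kb = Kw/Ka = 1.0×10^-14 / 1.58 × 10^-3 = 6.33 × 10^-12
From the ICE table, Kb = x²/(0.3 − x) = 6.33 × 10^-12.
Assume x ≪ 0.3: x ≈ √(6.33 × 10^-12 × 0.3) = 1.38 × 10^-6 M
pOH = −log(1.38 × 10^-6) = 5.86; pH = 14.00 − 5.86 = 8.14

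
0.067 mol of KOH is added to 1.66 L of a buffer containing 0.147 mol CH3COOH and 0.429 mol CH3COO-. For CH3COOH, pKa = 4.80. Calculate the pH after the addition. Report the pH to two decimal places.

pH = 5.59

After neutralization: n(CH3COOH) = 0.08 mol, n(CH3COO-) = 0.496 mol.
Henderson–Hasselbalch with mole ratio 0.496/0.08: pH = 4.80 + (+0.792)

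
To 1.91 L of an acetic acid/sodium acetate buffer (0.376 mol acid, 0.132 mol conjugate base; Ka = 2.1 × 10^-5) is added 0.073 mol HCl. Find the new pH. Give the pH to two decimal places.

Added H+ converts CH3COO- to CH3COOH: CH3COOH → 0.449 mol, CH3COO- → 0.059 mol.
pKa = −log(2.1 × 10^-5) = 4.678
Henderson–Hasselbalch with mole ratio 0.059/0.449: pH = 4.678 + (-0.881)

pH = 3.80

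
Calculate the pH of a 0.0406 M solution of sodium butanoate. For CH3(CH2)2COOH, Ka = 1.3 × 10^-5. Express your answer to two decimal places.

CH3(CH2)2COO- is the conjugate base of the weak acid CH3(CH2)2COOH.
Kb = Kw/Ka = 1.0×10^-14 / 1.3 × 10^-5 = 7.69 × 10^-10
Kb = x²/(0.0406 − x) = 7.69 × 10^-10
Neglecting x in the denominator: x = √(7.69 × 10^-10 × 0.0406) = 5.59 × 10^-6 M
(x/C₀ = 0.014% < 5%, so the approximation holds.)
pOH = 5.25, so pH = 14.00 − pOH = 8.75

pH = 8.75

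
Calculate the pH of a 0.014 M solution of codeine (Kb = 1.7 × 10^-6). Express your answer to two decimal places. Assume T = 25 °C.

pH = 10.19

C18H21NO3 + H2O ⇌ C18H22NO3+ + OH-
From the ICE table, Kb = x²/(0.014 − x) = 1.7 × 10^-6.
Since Kb ≪ C₀, x ≈ √(Kb·C₀) = 1.54 × 10^-4 M.
pOH = 3.81, so pH = 14.00 − pOH = 10.19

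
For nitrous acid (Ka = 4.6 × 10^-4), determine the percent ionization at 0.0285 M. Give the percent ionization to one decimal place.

HNO2 ⇌ NO2- + H+; let x = [H+] at equilibrium.
Ka = x²/(C₀ − x); solving the quadratic gives x = 3.40 × 10^-3 M.
% ionization = x/C₀ × 100% = 3.40 × 10^-3/0.0285 × 100% = 11.9%

11.9%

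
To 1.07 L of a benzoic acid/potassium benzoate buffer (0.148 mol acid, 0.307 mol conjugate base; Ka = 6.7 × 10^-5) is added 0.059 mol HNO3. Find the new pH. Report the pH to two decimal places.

After neutralization: n(C6H5COOH) = 0.207 mol, n(C6H5COO-) = 0.248 mol.
pKa = −log(6.7 × 10^-5) = 4.174
Henderson–Hasselbalch with mole ratio 0.248/0.207: pH = 4.174 + (+0.078)

pH = 4.25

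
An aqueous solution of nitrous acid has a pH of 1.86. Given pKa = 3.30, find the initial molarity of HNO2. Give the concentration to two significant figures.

C₀ = 3.9 × 10^-1 M

[H+] = 10^(-1.86) = 1.38 × 10^-2 M = x
Ka = 10^(−3.30) = 5.01 × 10^-4
Ka = x²/(C₀ − x) ⇒ C₀ = x + x²/Ka
C₀ = 1.38 × 10^-2 + (1.38 × 10^-2)²/(5.01 × 10^-4) = 3.94 × 10^-1 M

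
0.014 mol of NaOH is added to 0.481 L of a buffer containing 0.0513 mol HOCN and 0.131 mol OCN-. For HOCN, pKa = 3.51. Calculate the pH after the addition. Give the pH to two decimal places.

pH = 4.10

After neutralization: n(HOCN) = 0.0373 mol, n(OCN-) = 0.145 mol.
Henderson–Hasselbalch with mole ratio 0.145/0.0373: pH = 3.51 + (+0.590)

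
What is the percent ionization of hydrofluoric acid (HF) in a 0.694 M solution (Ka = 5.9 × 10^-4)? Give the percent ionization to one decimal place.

HF ⇌ F- + H+; let x = [H+] at equilibrium.
x ≈ √(Ka·C₀) = √(5.9 × 10^-4 × 0.694) = 2.02 × 10^-2 M
% ionization = x/C₀ × 100% = 2.02 × 10^-2/0.694 × 100% = 2.9%

2.9%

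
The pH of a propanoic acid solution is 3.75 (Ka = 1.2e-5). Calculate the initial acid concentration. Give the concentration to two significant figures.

[H+] = 10^(-3.75) = 1.78 × 10^-4 M = x
Ka = x²/(C₀ − x) ⇒ C₀ = x + x²/Ka
C₀ = 1.78 × 10^-4 + (1.78 × 10^-4)²/(1.2 × 10^-5) = 2.82 × 10^-3 M

C₀ = 2.8 × 10^-3 M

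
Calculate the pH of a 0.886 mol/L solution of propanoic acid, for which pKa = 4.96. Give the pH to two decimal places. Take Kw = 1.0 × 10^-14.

CH3CH2COOH ⇌ CH3CH2COO- + H+
Ka = 10^(−4.96) = 1.10 × 10^-5
Ka = [H+]²/(0.886 − [H+]) = 1.10 × 10^-5
Assume [H+] ≪ 0.886: [H+] ≈ √(1.10 × 10^-5 × 0.886) = 3.12 × 10^-3 M
([H+]/C₀ = 0.35% < 5%, so the approximation holds.)
pH = −log[H+] = −log(3.12 × 10^-3) = 2.51

pH = 2.51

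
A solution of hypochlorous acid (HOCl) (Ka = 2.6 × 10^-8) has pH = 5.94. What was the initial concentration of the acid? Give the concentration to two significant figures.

C₀ = 5.2 × 10^-5 M

[H+] = 10^(-5.94) = 1.15 × 10^-6 M = x
Ka = x²/(C₀ − x) ⇒ C₀ = x + x²/Ka
C₀ = 1.15 × 10^-6 + (1.15 × 10^-6)²/(2.6 × 10^-8) = 5.20 × 10^-5 M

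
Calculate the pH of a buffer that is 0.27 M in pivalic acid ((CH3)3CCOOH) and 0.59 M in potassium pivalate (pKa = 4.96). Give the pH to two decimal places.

pH = 5.30

Using pH = pKa + log([base]/[acid]) with [base]/[acid] = 0.59/0.27:
pH = 4.96 + (+0.339) = 5.30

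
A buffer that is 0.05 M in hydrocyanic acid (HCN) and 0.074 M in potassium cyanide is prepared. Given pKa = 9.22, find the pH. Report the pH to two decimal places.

pH = pKa + log([A⁻]/[HA]) = 9.22 + log(0.074/0.05)
pH = 9.22 + (+0.170) = 9.39

pH = 9.39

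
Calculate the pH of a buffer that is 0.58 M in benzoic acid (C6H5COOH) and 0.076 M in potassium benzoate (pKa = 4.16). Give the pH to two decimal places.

pH = pKa + log([A⁻]/[HA]) = 4.16 + log(0.076/0.58)
pH = 4.16 + (-0.883) = 3.28

pH = 3.28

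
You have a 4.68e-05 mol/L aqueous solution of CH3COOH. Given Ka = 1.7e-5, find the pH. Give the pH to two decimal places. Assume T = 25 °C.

pH = 4.68

CH3COOH ⇌ CH3COO- + H+
From the ICE table, Ka = x²/(4.68e-05 − x) = 1.7 × 10^-5.
The 5% rule fails; solving x² + Ka·x − Ka·C₀ = 0 exactly:
x = (−Ka + √(Ka² + 4·Ka·C₀))/2 = 2.10 × 10^-5 M
pH = −log[H+] = −log(2.10 × 10^-5) = 4.68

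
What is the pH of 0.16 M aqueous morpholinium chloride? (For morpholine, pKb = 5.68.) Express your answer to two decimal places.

C4H8ONH2+ is the conjugate acid of the weak base C4H8ONH.
Kb = 10^(−5.68) = 2.09 × 10^-6
Ka = Kw/Kb = 1.0×10^-14 / 2.09 × 10^-6 = 4.78 × 10^-9
Ka = x²/(0.16 − x) = 4.78 × 10^-9
Neglecting x in the denominator: x = √(4.78 × 10^-9 × 0.16) = 2.77 × 10^-5 M
(x/C₀ = 0.017% < 5%, so the approximation holds.)
pH = −log[H+] = −log(2.77 × 10^-5) = 4.56

pH = 4.56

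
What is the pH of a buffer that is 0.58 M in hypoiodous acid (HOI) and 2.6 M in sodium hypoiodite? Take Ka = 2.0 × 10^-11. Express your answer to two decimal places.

pH = 11.35

pKa = −log(2.0 × 10^-11) = 10.699
Using pH = pKa + log([base]/[acid]) with [base]/[acid] = 2.6/0.58:
pH = 10.699 + (+0.652) = 11.35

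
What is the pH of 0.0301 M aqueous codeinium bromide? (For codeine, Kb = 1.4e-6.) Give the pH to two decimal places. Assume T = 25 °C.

pH = 4.83

C18H22NO3+ is the conjugate acid of the weak base C18H21NO3.
Ka = Kw/Kb = 1.0×10^-14 / 1.4 × 10^-6 = 7.14 × 10^-9
From the ICE table, Ka = [H+]²/(0.0301 − [H+]) = 7.14 × 10^-9.
Neglecting [H+] in the denominator: [H+] = √(7.14 × 10^-9 × 0.0301) = 1.47 × 10^-5 M
pH = −log(1.47 × 10^-5) = 4.83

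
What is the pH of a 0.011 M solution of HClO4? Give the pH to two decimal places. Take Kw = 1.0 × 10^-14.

HClO4 is a strong acid and dissociates completely, so [H+] = 0.011 M.
pH = -log(0.011) = 1.96

pH = 1.96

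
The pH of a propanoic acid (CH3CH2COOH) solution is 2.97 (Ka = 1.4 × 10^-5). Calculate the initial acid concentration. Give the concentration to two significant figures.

C₀ = 8.3 × 10^-2 M

[H+] = 10^(-2.97) = 1.07 × 10^-3 M = x
Ka = x²/(C₀ − x) ⇒ C₀ = x + x²/Ka
C₀ = 1.07 × 10^-3 + (1.07 × 10^-3)²/(1.4 × 10^-5) = 8.28 × 10^-2 M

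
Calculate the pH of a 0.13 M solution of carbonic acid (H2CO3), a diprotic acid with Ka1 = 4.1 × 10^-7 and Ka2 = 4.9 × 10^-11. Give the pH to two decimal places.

Since Ka1 ≫ Ka2, the first ionization dominates [H+].
Ka1 = x²/(0.13 − x) = 4.1 × 10^-7
x ≈ √(4.1 × 10^-7 × 0.13) = 2.31 × 10^-4 M
pH = −log(2.31 × 10^-4) = 3.64

pH = 3.64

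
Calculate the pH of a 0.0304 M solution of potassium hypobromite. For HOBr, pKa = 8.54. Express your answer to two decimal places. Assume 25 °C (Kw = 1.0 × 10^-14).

OBr- is the conjugate base of the weak acid HOBr.
Ka = 10^(−8.54) = 2.88 × 10^-9
Kb = Kw/Ka = 1.0×10^-14 / 2.88 × 10^-9 = 3.47 × 10^-6
Kb = [OH-]²/(0.0304 − [OH-]) = 3.47 × 10^-6
Neglecting [OH-] in the denominator: [OH-] = √(3.47 × 10^-6 × 0.0304) = 3.25 × 10^-4 M
([OH-]/C₀ = 1.1% < 5%, so the approximation holds.)
pOH = −log(3.25 × 10^-4) = 3.49; pH = 14.00 − 3.49 = 10.51

pH = 10.51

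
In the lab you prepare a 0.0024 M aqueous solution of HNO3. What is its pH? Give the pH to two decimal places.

HNO3 is a strong acid and dissociates completely, so [H+] = 0.0024 M.
pH = -log(0.0024) = 2.62

pH = 2.62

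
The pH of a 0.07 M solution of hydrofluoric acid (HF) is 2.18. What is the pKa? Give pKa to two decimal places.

[H+] = 10^(-2.18) = 6.61 × 10^-3 M
At equilibrium [HA] = 0.07 − 6.61 × 10^-3 = 6.34 × 10^-2 M
Ka = [H+][A-]/[HA] = (6.61 × 10^-3)² / 6.34 × 10^-2 = 6.89 × 10^-4
pKa = -log(6.89 × 10^-4) = 3.16

pKa = 3.16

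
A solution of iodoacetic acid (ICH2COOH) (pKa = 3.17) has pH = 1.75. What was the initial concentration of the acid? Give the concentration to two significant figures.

[H+] = 10^(-1.75) = 1.78 × 10^-2 M = x
Ka = 10^(−3.17) = 6.76 × 10^-4
Ka = x²/(C₀ − x) ⇒ C₀ = x + x²/Ka
C₀ = 1.78 × 10^-2 + (1.78 × 10^-2)²/(6.76 × 10^-4) = 4.86 × 10^-1 M

C₀ = 4.9 × 10^-1 M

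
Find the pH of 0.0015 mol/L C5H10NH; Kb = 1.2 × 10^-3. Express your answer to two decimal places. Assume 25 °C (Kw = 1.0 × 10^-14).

C5H10NH + H2O ⇌ C5H10NH2+ + OH-
Kb = x²/(0.0015 − x) = 1.2 × 10^-3
The 5% rule fails; solving x² + Kb·x − Kb·C₀ = 0 exactly:
x = (−Kb + √(Kb² + 4·Kb·C₀))/2 = 8.70 × 10^-4 M
pOH = −log(8.70 × 10^-4) = 3.06; pH = 14.00 − 3.06 = 10.94

pH = 10.94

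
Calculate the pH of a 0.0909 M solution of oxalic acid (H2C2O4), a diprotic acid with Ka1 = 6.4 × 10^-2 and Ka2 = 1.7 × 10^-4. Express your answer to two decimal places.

Since Ka1 ≫ Ka2, the first ionization dominates [H+].
Ka1 = x²/(0.0909 − x) = 6.4 × 10^-2
Solving the quadratic: x = (−Ka1 + √(Ka1² + 4·Ka1·C₀))/2 = 5.07 × 10^-2 M
pH = −log(5.07 × 10^-2) = 1.29

pH = 1.29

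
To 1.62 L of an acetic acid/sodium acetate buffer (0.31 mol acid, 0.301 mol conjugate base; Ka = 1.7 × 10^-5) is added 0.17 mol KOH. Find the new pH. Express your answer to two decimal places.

After neutralization: n(CH3COOH) = 0.14 mol, n(CH3COO-) = 0.471 mol.
pKa = −log(1.7 × 10^-5) = 4.770
pH = pKa + log(n_CH3COO-/n_CH3COOH) = 4.770 + log(0.471/0.14) = 4.770 + (+0.527)

pH = 5.30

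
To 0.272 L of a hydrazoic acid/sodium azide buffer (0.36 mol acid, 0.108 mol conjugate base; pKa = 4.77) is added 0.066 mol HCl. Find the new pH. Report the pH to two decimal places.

After neutralization: n(HN3) = 0.426 mol, n(N3-) = 0.042 mol.
Henderson–Hasselbalch with mole ratio 0.042/0.426: pH = 4.77 + (-1.006)

pH = 3.76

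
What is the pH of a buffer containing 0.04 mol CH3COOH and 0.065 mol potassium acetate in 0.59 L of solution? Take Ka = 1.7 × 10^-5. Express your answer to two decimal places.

pKa = −log(1.7 × 10^-5) = 4.770
Henderson–Hasselbalch: pH = pKa + log([CH3COO-]/[CH3COOH]) = 4.770 + log(0.065/0.04)
pH = 4.770 + (+0.211) = 4.98

pH = 4.98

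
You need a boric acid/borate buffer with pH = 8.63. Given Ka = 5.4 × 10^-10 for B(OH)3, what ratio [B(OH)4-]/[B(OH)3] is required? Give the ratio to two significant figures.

pKa = -log(5.4 × 10^-10) = 9.268
pH = pKa + log(r) ⇒ log(r) = 8.63 − 9.268 = -0.638
r = [B(OH)4-]/[B(OH)3] = 10^(-0.638) = 0.23

ratio = 0.23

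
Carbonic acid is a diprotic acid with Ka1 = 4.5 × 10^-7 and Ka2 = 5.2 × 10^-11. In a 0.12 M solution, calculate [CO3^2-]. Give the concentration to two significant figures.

First ionization gives [H+] ≈ [HCO3-] = 2.32 × 10^-4 M.
Second step: Ka2 = [H+][CO3^2-]/[HCO3-] ≈ [CO3^2-] (since [H+] ≈ [HCO3-]).
So [CO3^2-] ≈ Ka2.

5.2 × 10^-11 M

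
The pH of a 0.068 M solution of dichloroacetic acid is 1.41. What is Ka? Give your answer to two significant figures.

[H+] = 10^(-1.41) = 3.89 × 10^-2 M
At equilibrium [HA] = 0.068 − 3.89 × 10^-2 = 2.91 × 10^-2 M
Ka = [H+][A-]/[HA] = (3.89 × 10^-2)² / 2.91 × 10^-2 = 5.2 × 10^-2

Ka = 5.2 × 10^-2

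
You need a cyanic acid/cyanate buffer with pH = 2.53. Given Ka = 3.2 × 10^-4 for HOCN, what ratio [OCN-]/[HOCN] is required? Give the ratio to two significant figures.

ratio = 0.11

pKa = -log(3.2 × 10^-4) = 3.495
pH = pKa + log(r) ⇒ log(r) = 2.53 − 3.495 = -0.965
r = [OCN-]/[HOCN] = 10^(-0.965) = 0.108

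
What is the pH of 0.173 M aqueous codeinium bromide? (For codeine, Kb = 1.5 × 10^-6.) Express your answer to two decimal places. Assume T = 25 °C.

C18H22NO3+ is the conjugate acid of the weak base C18H21NO3.
Ka = Kw/Kb = 1.0×10^-14 / 1.5 × 10^-6 = 6.67 × 10^-9
From the ICE table, Ka = [H+]²/(0.173 − [H+]) = 6.67 × 10^-9.
Neglecting [H+] in the denominator: [H+] = √(6.67 × 10^-9 × 0.173) = 3.40 × 10^-5 M
Check: 0.02% ionized — well under 5%, approximation valid.
pH = −log(3.40 × 10^-5) = 4.47

pH = 4.47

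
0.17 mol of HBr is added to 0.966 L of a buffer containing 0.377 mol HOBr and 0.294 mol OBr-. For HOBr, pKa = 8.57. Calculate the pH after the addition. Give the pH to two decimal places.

pH = 7.93

After neutralization: n(HOBr) = 0.547 mol, n(OBr-) = 0.124 mol.
pH = pKa + log(n_OBr-/n_HOBr) = 8.57 + log(0.124/0.547) = 8.57 + (-0.645)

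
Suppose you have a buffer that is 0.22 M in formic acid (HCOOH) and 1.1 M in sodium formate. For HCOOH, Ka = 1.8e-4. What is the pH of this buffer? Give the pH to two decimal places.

pH = 4.44

pKa = −log(1.8 × 10^-4) = 3.745
Henderson–Hasselbalch: pH = pKa + log([HCOO-]/[HCOOH]) = 3.745 + log(1.1/0.22)
pH = 3.745 + (+0.699) = 4.44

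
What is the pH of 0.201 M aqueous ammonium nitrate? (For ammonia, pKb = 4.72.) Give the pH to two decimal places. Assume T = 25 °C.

NH4+ is the conjugate acid of the weak base NH3.
Kb = 10^(−4.72) = 1.91 × 10^-5
Ka = Kw/Kb = 1.0×10^-14 / 1.91 × 10^-5 = 5.24 × 10^-10
Ka = [H+]²/(0.201 − [H+]) = 5.24 × 10^-10
Since Ka ≪ C₀, [H+] ≈ √(Ka·C₀) = 1.03 × 10^-5 M.
Check: 0.0051% ionized — well under 5%, approximation valid.
pH = −log(1.03 × 10^-5) = 4.99

pH = 4.99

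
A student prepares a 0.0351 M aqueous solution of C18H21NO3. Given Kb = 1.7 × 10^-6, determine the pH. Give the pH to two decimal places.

C18H21NO3 + H2O ⇌ C18H22NO3+ + OH-
From the ICE table, Kb = [OH-]²/(0.0351 − [OH-]) = 1.7 × 10^-6.
Assume [OH-] ≪ 0.0351: [OH-] ≈ √(1.7 × 10^-6 × 0.0351) = 2.44 × 10^-4 M
([OH-]/C₀ = 0.7% < 5%, so the approximation holds.)
pOH = 3.61, so pH = 14.00 − pOH = 10.39

pH = 10.39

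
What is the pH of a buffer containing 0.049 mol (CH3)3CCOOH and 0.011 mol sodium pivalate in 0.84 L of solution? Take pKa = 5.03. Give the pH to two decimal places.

pH = 4.38

Using pH = pKa + log([base]/[acid]) with [base]/[acid] = 0.011/0.049:
pH = 5.03 + (-0.649) = 4.38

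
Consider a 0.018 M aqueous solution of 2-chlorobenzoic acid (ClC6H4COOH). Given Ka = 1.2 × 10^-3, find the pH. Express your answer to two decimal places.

pH = 2.39

ClC6H4COOH ⇌ ClC6H4COO- + H+
From the ICE table, Ka = [H+]²/(0.018 − [H+]) = 1.2 × 10^-3.
The 5% rule fails; solving [H+]² + Ka·[H+] − Ka·C₀ = 0 exactly:
[H+] = [−0.0012 + √(0.0012² + 8.64e-05)]/2 = 4.09 × 10^-3 M
pH = −log(4.09 × 10^-3) = 2.39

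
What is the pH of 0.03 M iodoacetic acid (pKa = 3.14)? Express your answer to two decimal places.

pH = 2.37

ICH2COOH ⇌ ICH2COO- + H+
Ka = 10^(−3.14) = 7.24 × 10^-4
Ka = x²/(0.03 − x) = 7.24 × 10^-4
Here C₀/Ka ≈ 41.4, so the small-x approximation fails. Use the quadratic:
x = (−Ka + √(Ka² + 4·Ka·C₀))/2 = 4.31 × 10^-3 M
pH = −log[H+] = −log(4.31 × 10^-3) = 2.37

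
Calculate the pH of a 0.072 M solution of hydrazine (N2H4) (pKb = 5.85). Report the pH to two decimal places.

pH = 10.50

N2H4 + H2O ⇌ N2H5+ + OH-
Kb = 10^(−5.85) = 1.41 × 10^-6
From the ICE table, Kb = x²/(0.072 − x) = 1.41 × 10^-6.
Assume x ≪ 0.072: x ≈ √(1.41 × 10^-6 × 0.072) = 3.19 × 10^-4 M
pOH = −log(3.19 × 10^-4) = 3.50; pH = 14.00 − 3.50 = 10.50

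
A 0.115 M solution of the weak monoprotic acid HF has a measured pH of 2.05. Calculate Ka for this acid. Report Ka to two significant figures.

[H+] = 10^(-2.05) = 8.91 × 10^-3 M
At equilibrium [HA] = 0.115 − 8.91 × 10^-3 = 1.06 × 10^-1 M
Ka = [H+][A-]/[HA] = (8.91 × 10^-3)² / 1.06 × 10^-1 = 7.5 × 10^-4

Ka = 7.5 × 10^-4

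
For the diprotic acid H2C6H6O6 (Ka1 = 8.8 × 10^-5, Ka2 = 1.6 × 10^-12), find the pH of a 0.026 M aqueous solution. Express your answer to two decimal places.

pH = 2.83

Ka1 ≫ Ka2, so treat the first dissociation as the only significant source of H+.
Ka1 = x²/(0.026 − x) = 8.8 × 10^-5
Solving the quadratic: x = (−Ka1 + √(Ka1² + 4·Ka1·C₀))/2 = 1.47 × 10^-3 M
pH = −log(1.47 × 10^-3) = 2.83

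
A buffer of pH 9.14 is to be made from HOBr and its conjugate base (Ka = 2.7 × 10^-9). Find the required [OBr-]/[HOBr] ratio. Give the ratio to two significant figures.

pKa = -log(2.7 × 10^-9) = 8.569
pH = pKa + log(r) ⇒ log(r) = 9.14 − 8.569 = +0.571
r = [OBr-]/[HOBr] = 10^(+0.571) = 3.72

ratio = 3.7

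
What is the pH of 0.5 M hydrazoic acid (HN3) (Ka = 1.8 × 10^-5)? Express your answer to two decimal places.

HN3 ⇌ N3- + H+
Let x = [H+] at equilibrium. Ka = x²/(0.5 − x).
Since Ka ≪ C₀, x ≈ √(Ka·C₀) = 3.00 × 10^-3 M.
pH = −log[H+] = −log(3.00 × 10^-3) = 2.52

pH = 2.52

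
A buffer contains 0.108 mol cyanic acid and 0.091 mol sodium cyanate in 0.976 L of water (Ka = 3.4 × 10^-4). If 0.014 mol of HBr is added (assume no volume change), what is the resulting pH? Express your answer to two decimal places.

After neutralization: n(HOCN) = 0.122 mol, n(OCN-) = 0.077 mol.
pKa = −log(3.4 × 10^-4) = 3.469
pH = pKa + log([A⁻]/[HA]) = 3.469 + log(0.077/0.122) = 3.469 -0.200

pH = 3.27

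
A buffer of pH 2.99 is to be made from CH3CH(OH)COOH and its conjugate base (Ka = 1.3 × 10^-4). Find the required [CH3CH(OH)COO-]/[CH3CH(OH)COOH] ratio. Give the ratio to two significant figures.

ratio = 0.13

pKa = -log(1.3 × 10^-4) = 3.886
pH = pKa + log(r) ⇒ log(r) = 2.99 − 3.886 = -0.896
r = [CH3CH(OH)COO-]/[CH3CH(OH)COOH] = 10^(-0.896) = 0.127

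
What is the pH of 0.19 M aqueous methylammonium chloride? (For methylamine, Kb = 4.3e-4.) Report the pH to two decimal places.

CH3NH3+ is the conjugate acid of the weak base CH3NH2.
Ka = Kw/Kb = 1.0×10^-14 / 4.3 × 10^-4 = 2.33 × 10^-11
From the ICE table, Ka = x²/(0.19 − x) = 2.33 × 10^-11.
Assume x ≪ 0.19: x ≈ √(2.33 × 10^-11 × 0.19) = 2.10 × 10^-6 M
Check: 0.0011% ionized — well under 5%, approximation valid.
pH = −log(2.10 × 10^-6) = 5.68

pH = 5.68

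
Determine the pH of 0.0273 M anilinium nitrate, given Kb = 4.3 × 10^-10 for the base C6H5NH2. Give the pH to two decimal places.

C6H5NH3+ is the conjugate acid of the weak base C6H5NH2.
Ka = Kw/Kb = 1.0×10^-14 / 4.3 × 10^-10 = 2.33 × 10^-5
Let x = [H+] at equilibrium. Ka = x²/(0.0273 − x).
Neglecting x in the denominator: x = √(2.33 × 10^-5 × 0.0273) = 7.98 × 10^-4 M
pH = −log(7.98 × 10^-4) = 3.10

pH = 3.10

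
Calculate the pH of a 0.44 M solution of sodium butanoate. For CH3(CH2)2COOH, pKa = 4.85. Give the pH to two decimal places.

CH3(CH2)2COO- is the conjugate base of the weak acid CH3(CH2)2COOH.
Ka = 10^(−4.85) = 1.41 × 10^-5
Kb = Kw/Ka = 1.0×10^-14 / 1.41 × 10^-5 = 7.09 × 10^-10
From the ICE table, Kb = x²/(0.44 − x) = 7.09 × 10^-10.
Neglecting x in the denominator: x = √(7.09 × 10^-10 × 0.44) = 1.77 × 10^-5 M
pOH = 4.75, so pH = 14.00 − pOH = 9.25

pH = 9.25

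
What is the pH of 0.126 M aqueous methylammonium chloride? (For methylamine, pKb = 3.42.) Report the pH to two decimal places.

CH3NH3+ is the conjugate acid of the weak base CH3NH2.
Kb = 10^(−3.42) = 3.80 × 10^-4
Ka = Kw/Kb = 1.0×10^-14 / 3.80 × 10^-4 = 2.63 × 10^-11
From the ICE table, Ka = x²/(0.126 − x) = 2.63 × 10^-11.
Neglecting x in the denominator: x = √(2.63 × 10^-11 × 0.126) = 1.82 × 10^-6 M
Check: 0.0014% ionized — well under 5%, approximation valid.
pH = −log[H+] = −log(1.82 × 10^-6) = 5.74

pH = 5.74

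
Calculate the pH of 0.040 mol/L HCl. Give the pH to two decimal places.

HCl is a strong acid and dissociates completely, so [H+] = 0.040 M.
pH = -log(0.04) = 1.40

pH = 1.40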